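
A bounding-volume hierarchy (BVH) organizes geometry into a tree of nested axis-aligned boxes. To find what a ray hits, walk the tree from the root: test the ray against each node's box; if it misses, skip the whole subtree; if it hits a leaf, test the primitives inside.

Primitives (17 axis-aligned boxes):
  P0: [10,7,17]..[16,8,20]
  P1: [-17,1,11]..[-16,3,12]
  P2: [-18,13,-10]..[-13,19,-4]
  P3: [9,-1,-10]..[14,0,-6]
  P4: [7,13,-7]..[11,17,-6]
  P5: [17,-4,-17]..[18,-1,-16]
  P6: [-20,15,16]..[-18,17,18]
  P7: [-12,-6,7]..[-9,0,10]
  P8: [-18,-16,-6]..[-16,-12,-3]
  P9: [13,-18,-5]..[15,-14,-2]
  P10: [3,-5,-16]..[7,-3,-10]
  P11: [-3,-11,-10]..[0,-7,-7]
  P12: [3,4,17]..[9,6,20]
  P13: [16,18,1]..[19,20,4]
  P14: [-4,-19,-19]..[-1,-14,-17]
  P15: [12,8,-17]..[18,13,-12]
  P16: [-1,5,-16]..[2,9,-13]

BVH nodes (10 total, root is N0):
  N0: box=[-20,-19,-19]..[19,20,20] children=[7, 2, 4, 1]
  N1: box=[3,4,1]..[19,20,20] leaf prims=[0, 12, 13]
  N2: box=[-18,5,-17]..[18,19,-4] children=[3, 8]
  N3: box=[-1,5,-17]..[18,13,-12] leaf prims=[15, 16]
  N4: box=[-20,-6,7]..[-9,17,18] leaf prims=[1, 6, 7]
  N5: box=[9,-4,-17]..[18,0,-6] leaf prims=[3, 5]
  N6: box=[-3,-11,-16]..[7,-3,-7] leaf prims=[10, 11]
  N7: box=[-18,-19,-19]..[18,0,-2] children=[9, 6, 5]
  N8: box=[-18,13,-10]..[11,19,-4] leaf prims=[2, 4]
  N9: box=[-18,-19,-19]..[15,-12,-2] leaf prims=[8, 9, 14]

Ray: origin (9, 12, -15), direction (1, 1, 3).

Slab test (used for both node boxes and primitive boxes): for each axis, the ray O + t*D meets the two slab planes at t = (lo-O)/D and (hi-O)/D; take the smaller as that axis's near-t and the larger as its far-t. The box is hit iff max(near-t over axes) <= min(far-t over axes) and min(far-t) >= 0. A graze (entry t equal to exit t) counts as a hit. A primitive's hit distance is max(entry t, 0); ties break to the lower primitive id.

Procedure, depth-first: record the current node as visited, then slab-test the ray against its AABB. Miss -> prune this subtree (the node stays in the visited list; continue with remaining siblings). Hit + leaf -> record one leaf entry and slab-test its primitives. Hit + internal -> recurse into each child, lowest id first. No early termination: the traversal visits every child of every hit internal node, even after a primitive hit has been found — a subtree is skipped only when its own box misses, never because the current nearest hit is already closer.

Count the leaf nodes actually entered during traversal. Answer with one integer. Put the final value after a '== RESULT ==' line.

Traverse from the root:
N0 x:[-29,10] y:[-31,8] z:[-4/3,35/3] -> hit [-4/3,8], descend [1, 2, 4, 7]
  N1 x:[-6,10] y:[-8,8] z:[16/3,35/3] -> hit [16/3,8] leaf, test {P0(miss), P12(miss), P13(miss)}
  N2 x:[-27,9] y:[-7,7] z:[-2/3,11/3] -> hit [-2/3,11/3], descend [3, 8]
    N3 x:[-10,9] y:[-7,1] z:[-2/3,1] -> hit [-2/3,1] leaf, test {P15(miss), P16(miss)}
    N8 x:[-27,2] y:[1,7] z:[5/3,11/3] -> hit [5/3,2] leaf, test {P2(miss), P4(miss)}
  N4 x:[-29,-18] y:[-18,5] z:[22/3,11] -> miss, prune
  N7 x:[-27,9] y:[-31,-12] z:[-4/3,13/3] -> miss, prune

order=[0, 1, 2, 3, 8, 4, 7]  |boxes|=7  |leaves|=3  hit=miss

== RESULT ==
3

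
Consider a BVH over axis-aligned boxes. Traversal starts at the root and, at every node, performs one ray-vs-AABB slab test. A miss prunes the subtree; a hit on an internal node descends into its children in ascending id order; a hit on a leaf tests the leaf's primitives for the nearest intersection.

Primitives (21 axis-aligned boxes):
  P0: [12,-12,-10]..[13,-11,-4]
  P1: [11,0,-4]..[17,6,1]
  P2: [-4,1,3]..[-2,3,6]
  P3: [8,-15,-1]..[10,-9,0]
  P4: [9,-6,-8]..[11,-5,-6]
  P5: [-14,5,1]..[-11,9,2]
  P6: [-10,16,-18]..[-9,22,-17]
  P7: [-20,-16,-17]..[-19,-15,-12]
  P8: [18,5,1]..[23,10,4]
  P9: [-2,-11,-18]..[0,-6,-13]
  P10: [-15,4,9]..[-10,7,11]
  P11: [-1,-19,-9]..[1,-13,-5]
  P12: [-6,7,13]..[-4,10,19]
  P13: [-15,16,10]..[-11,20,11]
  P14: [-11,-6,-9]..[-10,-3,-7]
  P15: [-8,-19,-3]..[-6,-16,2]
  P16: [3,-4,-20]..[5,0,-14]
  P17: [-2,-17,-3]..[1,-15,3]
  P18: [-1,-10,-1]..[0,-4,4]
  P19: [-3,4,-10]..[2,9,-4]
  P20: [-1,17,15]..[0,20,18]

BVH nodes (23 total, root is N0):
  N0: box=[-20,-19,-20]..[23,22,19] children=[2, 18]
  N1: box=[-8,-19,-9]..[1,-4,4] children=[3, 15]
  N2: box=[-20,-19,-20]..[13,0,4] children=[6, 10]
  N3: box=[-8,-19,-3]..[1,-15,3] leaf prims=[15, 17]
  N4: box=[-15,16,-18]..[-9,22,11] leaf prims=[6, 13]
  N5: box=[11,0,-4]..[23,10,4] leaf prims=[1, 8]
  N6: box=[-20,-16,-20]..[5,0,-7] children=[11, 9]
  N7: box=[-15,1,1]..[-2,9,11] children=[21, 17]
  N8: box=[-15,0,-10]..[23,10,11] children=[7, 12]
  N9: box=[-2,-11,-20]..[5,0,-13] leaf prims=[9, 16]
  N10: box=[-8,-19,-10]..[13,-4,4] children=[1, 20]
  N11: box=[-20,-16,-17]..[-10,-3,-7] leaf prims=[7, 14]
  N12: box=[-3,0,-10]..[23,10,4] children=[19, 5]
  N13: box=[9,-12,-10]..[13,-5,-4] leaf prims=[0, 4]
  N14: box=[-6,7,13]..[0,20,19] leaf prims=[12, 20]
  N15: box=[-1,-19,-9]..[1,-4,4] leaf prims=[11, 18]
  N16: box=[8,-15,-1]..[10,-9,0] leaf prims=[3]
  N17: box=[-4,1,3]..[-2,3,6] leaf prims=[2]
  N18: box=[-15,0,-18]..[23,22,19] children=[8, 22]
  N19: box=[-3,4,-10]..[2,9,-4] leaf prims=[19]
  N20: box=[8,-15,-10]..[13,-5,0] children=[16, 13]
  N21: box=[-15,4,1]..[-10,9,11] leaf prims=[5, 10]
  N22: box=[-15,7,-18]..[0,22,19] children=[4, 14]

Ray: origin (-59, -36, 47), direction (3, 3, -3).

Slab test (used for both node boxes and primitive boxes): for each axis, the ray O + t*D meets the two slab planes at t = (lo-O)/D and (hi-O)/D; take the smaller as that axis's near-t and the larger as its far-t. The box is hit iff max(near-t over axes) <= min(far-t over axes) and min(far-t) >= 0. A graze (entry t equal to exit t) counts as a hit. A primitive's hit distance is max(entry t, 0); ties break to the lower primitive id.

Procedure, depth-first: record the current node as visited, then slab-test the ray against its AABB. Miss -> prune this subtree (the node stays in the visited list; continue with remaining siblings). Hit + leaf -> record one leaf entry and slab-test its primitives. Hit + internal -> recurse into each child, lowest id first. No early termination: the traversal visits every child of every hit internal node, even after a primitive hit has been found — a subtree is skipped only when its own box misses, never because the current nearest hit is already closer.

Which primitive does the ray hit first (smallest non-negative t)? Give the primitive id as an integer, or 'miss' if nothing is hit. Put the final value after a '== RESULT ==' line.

Trace the traversal:
N0 x:[13,82/3] y:[17/3,58/3] z:[28/3,67/3] -> hit [13,58/3], descend [2, 18]
  N2 x:[13,24] y:[17/3,12] z:[43/3,67/3] -> miss, prune
  N18 x:[44/3,82/3] y:[12,58/3] z:[28/3,65/3] -> hit [44/3,58/3], descend [8, 22]
    N8 x:[44/3,82/3] y:[12,46/3] z:[12,19] -> hit [44/3,46/3], descend [7, 12]
      N7 x:[44/3,19] y:[37/3,15] z:[12,46/3] -> hit [44/3,15], descend [17, 21]
        N17 x:[55/3,19] y:[37/3,13] z:[41/3,44/3] -> miss, prune
        N21 x:[44/3,49/3] y:[40/3,15] z:[12,46/3] -> hit [44/3,15] leaf, test {P5@t=15, P10(miss)}
      N12 x:[56/3,82/3] y:[12,46/3] z:[43/3,19] -> miss, prune
    N22 x:[44/3,59/3] y:[43/3,58/3] z:[28/3,65/3] -> hit [44/3,58/3], descend [4, 14]
      N4 x:[44/3,50/3] y:[52/3,58/3] z:[12,65/3] -> miss, prune
      N14 x:[53/3,59/3] y:[43/3,56/3] z:[28/3,34/3] -> miss, prune

Visited [0, 2, 18, 8, 7, 17, 21, 12, 22, 4, 14]. Tests: 11 box, 1 leaf. Nearest: P5.

== RESULT ==
5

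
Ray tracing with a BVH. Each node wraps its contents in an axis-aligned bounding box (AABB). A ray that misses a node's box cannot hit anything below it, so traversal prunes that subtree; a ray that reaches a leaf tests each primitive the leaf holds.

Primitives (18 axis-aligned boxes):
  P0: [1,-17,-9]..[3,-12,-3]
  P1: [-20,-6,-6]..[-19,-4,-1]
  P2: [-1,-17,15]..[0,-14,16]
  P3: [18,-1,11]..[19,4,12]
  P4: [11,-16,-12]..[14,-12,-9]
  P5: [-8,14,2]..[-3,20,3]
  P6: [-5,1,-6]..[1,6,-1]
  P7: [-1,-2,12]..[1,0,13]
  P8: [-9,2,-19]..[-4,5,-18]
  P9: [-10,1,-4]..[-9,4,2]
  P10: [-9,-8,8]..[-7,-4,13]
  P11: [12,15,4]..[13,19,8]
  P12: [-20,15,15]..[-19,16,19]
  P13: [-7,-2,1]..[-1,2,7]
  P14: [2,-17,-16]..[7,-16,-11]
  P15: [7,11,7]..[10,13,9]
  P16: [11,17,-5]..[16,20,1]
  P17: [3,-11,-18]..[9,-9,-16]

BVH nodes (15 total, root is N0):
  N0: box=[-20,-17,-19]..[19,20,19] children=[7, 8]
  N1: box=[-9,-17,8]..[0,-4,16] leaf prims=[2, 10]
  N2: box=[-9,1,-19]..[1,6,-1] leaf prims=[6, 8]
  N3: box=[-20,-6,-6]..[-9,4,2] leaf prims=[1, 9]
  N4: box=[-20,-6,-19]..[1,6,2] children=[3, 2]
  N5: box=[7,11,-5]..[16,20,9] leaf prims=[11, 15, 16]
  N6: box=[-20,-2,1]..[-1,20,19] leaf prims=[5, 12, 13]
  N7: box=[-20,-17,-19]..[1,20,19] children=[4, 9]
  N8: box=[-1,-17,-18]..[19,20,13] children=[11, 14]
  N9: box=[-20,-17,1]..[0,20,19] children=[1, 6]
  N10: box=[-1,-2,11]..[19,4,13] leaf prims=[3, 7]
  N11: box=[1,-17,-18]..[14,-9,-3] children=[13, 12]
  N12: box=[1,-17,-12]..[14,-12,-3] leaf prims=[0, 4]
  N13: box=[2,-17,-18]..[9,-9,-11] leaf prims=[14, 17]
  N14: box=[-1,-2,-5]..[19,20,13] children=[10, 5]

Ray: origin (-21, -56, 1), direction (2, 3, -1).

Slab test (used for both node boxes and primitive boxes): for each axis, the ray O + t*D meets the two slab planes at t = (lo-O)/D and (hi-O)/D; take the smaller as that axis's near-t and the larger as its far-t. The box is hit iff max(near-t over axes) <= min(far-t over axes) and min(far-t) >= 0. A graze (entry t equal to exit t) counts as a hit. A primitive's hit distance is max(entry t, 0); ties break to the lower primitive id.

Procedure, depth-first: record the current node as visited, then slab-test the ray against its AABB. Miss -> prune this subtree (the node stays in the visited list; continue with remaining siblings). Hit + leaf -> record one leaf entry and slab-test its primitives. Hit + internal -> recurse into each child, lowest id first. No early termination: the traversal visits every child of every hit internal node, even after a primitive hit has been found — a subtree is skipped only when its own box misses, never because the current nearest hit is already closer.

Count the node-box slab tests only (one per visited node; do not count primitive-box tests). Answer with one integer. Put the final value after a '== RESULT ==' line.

Walk:
N0 x:[1/2,20] y:[13,76/3] z:[-18,20] -> hit [13,20], descend [7, 8]
  N7 x:[1/2,11] y:[13,76/3] z:[-18,20] -> miss, prune
  N8 x:[10,20] y:[13,76/3] z:[-12,19] -> hit [13,19], descend [11, 14]
    N11 x:[11,35/2] y:[13,47/3] z:[4,19] -> hit [13,47/3], descend [12, 13]
      N12 x:[11,35/2] y:[13,44/3] z:[4,13] -> hit [13,13] leaf, test {P0(miss), P4(miss)}
      N13 x:[23/2,15] y:[13,47/3] z:[12,19] -> hit [13,15] leaf, test {P14@t=13, P17(miss)}
    N14 x:[10,20] y:[18,76/3] z:[-12,6] -> miss, prune

order=[0, 7, 8, 11, 12, 13, 14]  |boxes|=7  |leaves|=2  hit=P14

== RESULT ==
7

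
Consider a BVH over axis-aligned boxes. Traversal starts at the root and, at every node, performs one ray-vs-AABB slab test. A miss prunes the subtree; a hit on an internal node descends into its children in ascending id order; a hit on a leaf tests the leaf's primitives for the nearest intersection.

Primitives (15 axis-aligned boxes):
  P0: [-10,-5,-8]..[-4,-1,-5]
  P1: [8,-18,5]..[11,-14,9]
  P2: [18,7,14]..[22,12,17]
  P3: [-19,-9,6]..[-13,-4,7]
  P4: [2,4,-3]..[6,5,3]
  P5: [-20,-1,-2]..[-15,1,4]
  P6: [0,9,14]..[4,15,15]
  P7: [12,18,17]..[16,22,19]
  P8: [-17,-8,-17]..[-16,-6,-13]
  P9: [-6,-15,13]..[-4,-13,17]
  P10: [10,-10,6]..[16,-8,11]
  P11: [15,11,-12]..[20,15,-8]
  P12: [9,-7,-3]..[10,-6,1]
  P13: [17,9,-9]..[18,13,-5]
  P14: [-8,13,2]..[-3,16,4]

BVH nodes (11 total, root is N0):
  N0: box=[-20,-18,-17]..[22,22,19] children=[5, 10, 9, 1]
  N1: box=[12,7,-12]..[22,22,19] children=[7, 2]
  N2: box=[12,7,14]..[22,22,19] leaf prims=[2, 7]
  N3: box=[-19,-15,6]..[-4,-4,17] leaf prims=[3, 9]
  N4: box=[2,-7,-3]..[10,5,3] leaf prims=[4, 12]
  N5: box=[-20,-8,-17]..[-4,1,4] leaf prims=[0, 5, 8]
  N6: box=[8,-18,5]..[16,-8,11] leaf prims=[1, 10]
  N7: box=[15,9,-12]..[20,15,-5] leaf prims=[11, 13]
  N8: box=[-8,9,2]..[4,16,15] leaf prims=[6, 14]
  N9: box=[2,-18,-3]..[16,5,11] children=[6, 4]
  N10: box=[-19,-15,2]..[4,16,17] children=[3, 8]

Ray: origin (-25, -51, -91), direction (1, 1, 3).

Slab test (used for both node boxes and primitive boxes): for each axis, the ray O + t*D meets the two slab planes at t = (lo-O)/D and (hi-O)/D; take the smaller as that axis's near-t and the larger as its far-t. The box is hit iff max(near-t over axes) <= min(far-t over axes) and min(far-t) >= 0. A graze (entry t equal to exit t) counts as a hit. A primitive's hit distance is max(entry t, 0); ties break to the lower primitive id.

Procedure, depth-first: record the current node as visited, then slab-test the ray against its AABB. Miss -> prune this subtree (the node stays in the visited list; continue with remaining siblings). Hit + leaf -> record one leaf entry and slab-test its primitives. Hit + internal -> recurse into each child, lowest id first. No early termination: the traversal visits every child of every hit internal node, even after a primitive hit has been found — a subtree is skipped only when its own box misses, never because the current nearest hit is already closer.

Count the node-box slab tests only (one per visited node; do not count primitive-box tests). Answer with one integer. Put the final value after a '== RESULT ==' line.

Walk:
N0 x:[5,47] y:[33,73] z:[74/3,110/3] -> hit [33,110/3], descend [1, 5, 9, 10]
  N1 x:[37,47] y:[58,73] z:[79/3,110/3] -> miss, prune
  N5 x:[5,21] y:[43,52] z:[74/3,95/3] -> miss, prune
  N9 x:[27,41] y:[33,56] z:[88/3,34] -> hit [33,34], descend [4, 6]
    N4 x:[27,35] y:[44,56] z:[88/3,94/3] -> miss, prune
    N6 x:[33,41] y:[33,43] z:[32,34] -> hit [33,34] leaf, test {P1@t=33, P10(miss)}
  N10 x:[6,29] y:[36,67] z:[31,36] -> miss, prune

Summary -> nodes [0, 1, 5, 9, 4, 6, 10]; box-tests=7; leaf-entries=1; first=P1

== RESULT ==
7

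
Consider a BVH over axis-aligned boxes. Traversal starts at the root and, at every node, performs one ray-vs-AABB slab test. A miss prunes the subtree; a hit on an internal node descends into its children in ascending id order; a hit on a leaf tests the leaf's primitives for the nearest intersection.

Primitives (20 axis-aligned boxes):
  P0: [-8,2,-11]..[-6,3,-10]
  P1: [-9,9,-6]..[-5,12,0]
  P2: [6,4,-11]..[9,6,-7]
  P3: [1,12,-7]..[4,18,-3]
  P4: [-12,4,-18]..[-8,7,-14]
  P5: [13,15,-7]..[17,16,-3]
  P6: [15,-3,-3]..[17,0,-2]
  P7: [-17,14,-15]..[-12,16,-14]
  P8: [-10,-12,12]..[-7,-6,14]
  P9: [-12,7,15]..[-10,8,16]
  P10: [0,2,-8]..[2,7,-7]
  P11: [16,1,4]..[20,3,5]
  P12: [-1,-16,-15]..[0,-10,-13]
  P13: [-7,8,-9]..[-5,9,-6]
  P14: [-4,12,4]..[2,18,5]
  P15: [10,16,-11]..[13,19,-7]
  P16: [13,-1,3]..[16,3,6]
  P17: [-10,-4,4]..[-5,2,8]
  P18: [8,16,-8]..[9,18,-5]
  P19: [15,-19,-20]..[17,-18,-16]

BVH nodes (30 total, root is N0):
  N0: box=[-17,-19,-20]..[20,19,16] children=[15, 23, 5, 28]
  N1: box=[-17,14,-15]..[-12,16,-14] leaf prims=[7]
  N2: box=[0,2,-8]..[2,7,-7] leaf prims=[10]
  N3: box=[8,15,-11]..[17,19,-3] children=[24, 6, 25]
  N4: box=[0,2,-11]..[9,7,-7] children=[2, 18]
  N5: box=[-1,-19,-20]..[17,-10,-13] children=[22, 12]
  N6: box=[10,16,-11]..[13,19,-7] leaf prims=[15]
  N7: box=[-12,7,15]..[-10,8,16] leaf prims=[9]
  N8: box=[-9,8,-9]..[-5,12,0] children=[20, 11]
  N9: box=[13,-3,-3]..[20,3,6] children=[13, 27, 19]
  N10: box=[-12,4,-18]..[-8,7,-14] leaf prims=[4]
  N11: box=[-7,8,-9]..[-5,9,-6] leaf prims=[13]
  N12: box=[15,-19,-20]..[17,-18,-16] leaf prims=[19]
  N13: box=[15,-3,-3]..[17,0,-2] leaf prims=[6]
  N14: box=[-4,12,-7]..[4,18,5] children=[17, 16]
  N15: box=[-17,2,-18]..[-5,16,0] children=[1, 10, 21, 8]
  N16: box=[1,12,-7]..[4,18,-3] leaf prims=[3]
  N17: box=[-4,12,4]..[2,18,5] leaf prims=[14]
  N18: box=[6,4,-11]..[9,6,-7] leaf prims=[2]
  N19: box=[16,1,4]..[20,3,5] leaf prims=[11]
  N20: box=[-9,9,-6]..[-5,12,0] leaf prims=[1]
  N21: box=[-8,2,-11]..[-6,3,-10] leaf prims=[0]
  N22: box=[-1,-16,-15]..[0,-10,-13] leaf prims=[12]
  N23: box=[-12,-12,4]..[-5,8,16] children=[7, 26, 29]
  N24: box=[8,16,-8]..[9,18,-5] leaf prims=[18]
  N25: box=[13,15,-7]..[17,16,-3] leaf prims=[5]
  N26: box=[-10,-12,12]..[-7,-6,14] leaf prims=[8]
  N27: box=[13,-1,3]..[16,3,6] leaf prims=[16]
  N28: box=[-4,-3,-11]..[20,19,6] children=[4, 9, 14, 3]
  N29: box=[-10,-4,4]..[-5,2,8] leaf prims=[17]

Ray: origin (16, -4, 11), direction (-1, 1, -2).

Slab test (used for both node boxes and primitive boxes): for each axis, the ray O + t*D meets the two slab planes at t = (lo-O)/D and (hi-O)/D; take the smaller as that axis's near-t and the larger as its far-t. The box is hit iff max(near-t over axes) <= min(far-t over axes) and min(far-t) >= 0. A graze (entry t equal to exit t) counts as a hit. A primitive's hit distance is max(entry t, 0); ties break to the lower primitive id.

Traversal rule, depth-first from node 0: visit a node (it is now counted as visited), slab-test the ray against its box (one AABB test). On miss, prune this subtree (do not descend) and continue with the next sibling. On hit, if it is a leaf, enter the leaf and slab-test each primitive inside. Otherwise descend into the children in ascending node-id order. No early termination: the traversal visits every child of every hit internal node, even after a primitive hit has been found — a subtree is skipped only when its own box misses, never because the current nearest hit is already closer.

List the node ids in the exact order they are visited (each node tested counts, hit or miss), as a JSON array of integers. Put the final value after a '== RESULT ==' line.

Walk:
N0 x:[-4,33] y:[-15,23] z:[-5/2,31/2] -> hit [-5/2,31/2], descend [5, 15, 23, 28]
  N5 x:[-1,17] y:[-15,-6] z:[12,31/2] -> miss, prune
  N15 x:[21,33] y:[6,20] z:[11/2,29/2] -> miss, prune
  N23 x:[21,28] y:[-8,12] z:[-5/2,7/2] -> miss, prune
  N28 x:[-4,20] y:[1,23] z:[5/2,11] -> hit [5/2,11], descend [3, 4, 9, 14]
    N3 x:[-1,8] y:[19,23] z:[7,11] -> miss, prune
    N4 x:[7,16] y:[6,11] z:[9,11] -> hit [9,11], descend [2, 18]
      N2 x:[14,16] y:[6,11] z:[9,19/2] -> miss, prune
      N18 x:[7,10] y:[8,10] z:[9,11] -> hit [9,10] leaf, test {P2@t=9}
    N9 x:[-4,3] y:[1,7] z:[5/2,7] -> hit [5/2,3], descend [13, 19, 27]
      N13 x:[-1,1] y:[1,4] z:[13/2,7] -> miss, prune
      N19 x:[-4,0] y:[5,7] z:[3,7/2] -> miss, prune
      N27 x:[0,3] y:[3,7] z:[5/2,4] -> hit [3,3] leaf, test {P16@t=3}
    N14 x:[12,20] y:[16,22] z:[3,9] -> miss, prune

order=[0, 5, 15, 23, 28, 3, 4, 2, 18, 9, 13, 19, 27, 14]  |boxes|=14  |leaves|=2  hit=P16

== RESULT ==
[0, 5, 15, 23, 28, 3, 4, 2, 18, 9, 13, 19, 27, 14]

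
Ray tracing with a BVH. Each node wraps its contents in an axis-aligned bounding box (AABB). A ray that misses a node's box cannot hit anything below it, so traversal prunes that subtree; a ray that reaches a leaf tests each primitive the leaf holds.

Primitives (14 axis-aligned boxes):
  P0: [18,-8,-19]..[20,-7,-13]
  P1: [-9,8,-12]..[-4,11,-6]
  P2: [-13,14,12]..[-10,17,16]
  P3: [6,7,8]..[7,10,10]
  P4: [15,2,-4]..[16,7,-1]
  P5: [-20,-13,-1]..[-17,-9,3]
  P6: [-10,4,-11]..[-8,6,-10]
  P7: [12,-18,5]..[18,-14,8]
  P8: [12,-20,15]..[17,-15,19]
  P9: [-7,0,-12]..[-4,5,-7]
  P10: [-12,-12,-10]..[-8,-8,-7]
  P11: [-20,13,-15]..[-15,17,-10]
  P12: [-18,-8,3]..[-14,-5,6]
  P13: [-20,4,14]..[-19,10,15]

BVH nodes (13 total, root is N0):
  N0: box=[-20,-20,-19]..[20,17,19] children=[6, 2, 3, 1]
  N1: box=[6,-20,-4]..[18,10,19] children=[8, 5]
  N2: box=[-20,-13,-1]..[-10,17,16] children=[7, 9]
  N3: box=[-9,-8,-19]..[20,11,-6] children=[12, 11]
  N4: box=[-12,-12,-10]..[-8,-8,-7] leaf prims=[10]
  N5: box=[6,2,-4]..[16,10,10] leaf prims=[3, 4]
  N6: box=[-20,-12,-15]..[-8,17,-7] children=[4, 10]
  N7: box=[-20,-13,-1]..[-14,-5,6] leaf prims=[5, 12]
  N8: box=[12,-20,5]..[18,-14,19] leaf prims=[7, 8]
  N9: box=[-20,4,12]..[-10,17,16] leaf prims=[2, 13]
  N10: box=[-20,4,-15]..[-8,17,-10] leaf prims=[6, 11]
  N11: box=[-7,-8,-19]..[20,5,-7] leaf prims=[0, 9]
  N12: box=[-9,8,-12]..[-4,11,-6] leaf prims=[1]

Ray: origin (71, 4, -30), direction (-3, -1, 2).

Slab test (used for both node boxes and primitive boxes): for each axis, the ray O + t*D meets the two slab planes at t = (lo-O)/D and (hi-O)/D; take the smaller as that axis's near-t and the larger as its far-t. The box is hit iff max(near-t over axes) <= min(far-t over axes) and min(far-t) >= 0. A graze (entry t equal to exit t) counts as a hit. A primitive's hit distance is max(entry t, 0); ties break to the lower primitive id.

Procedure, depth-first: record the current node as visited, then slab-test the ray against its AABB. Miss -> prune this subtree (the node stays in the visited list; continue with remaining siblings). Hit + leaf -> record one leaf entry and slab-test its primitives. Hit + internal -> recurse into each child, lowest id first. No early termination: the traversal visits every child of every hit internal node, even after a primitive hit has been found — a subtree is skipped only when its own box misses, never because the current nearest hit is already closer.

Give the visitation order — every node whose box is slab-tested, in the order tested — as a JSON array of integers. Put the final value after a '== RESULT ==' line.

Traverse from the root:
N0 x:[17,91/3] y:[-13,24] z:[11/2,49/2] -> hit [17,24], descend [1, 2, 3, 6]
  N1 x:[53/3,65/3] y:[-6,24] z:[13,49/2] -> hit [53/3,65/3], descend [5, 8]
    N5 x:[55/3,65/3] y:[-6,2] z:[13,20] -> miss, prune
    N8 x:[53/3,59/3] y:[18,24] z:[35/2,49/2] -> hit [18,59/3] leaf, test {P7@t=18, P8(miss)}
  N2 x:[27,91/3] y:[-13,17] z:[29/2,23] -> miss, prune
  N3 x:[17,80/3] y:[-7,12] z:[11/2,12] -> miss, prune
  N6 x:[79/3,91/3] y:[-13,16] z:[15/2,23/2] -> miss, prune

order=[0, 1, 5, 8, 2, 3, 6]  |boxes|=7  |leaves|=1  hit=P7

== RESULT ==
[0, 1, 5, 8, 2, 3, 6]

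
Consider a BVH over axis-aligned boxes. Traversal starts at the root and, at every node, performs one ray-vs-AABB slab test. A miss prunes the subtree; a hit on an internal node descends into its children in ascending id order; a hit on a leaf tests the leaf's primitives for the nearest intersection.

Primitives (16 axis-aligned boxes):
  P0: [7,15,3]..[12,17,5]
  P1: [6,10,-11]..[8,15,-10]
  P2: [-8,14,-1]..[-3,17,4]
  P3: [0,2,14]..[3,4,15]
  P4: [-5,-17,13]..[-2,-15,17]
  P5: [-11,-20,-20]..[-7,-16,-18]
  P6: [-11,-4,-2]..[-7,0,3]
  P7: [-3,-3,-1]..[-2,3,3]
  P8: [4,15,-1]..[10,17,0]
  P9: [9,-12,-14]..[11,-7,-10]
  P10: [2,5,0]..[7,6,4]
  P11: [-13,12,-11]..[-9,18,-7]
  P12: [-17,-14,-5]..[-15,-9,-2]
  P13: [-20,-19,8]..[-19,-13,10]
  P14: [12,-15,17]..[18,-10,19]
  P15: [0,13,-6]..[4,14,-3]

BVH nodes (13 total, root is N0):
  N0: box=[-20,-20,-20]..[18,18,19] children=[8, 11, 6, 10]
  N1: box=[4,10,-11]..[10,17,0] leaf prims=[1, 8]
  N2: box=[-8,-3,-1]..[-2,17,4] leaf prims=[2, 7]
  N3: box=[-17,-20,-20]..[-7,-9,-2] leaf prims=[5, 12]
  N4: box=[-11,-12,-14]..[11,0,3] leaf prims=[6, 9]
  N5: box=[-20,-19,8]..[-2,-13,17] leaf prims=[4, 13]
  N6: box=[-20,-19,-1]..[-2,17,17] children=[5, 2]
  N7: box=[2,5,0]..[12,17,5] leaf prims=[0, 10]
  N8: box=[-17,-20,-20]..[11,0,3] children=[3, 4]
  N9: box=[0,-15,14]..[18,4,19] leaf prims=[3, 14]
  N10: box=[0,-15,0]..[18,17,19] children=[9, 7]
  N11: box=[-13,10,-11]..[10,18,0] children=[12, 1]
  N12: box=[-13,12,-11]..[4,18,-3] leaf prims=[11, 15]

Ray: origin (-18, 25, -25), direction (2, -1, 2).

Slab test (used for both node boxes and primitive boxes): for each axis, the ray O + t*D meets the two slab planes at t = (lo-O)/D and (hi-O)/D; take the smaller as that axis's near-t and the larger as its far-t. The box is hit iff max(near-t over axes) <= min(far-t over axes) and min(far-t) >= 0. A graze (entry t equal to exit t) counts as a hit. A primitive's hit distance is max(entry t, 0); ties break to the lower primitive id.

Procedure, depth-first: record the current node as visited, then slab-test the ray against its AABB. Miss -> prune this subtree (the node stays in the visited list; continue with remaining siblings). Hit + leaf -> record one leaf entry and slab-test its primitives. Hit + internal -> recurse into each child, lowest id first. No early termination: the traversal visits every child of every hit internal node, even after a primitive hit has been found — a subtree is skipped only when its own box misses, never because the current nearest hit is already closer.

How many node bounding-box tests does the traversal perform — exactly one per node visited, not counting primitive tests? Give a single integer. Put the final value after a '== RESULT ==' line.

Walk:
N0 x:[-1,18] y:[7,45] z:[5/2,22] -> hit [7,18], descend [6, 8, 10, 11]
  N6 x:[-1,8] y:[8,44] z:[12,21] -> miss, prune
  N8 x:[1/2,29/2] y:[25,45] z:[5/2,14] -> miss, prune
  N10 x:[9,18] y:[8,40] z:[25/2,22] -> hit [25/2,18], descend [7, 9]
    N7 x:[10,15] y:[8,20] z:[25/2,15] -> hit [25/2,15] leaf, test {P0(miss), P10(miss)}
    N9 x:[9,18] y:[21,40] z:[39/2,22] -> miss, prune
  N11 x:[5/2,14] y:[7,15] z:[7,25/2] -> hit [7,25/2], descend [1, 12]
    N1 x:[11,14] y:[8,15] z:[7,25/2] -> hit [11,25/2] leaf, test {P1(miss), P8(miss)}
    N12 x:[5/2,11] y:[7,13] z:[7,11] -> hit [7,11] leaf, test {P11(miss), P15@t=11}

Visited [0, 6, 8, 10, 7, 9, 11, 1, 12]. Tests: 9 box, 3 leaf. Nearest: P15.

== RESULT ==
9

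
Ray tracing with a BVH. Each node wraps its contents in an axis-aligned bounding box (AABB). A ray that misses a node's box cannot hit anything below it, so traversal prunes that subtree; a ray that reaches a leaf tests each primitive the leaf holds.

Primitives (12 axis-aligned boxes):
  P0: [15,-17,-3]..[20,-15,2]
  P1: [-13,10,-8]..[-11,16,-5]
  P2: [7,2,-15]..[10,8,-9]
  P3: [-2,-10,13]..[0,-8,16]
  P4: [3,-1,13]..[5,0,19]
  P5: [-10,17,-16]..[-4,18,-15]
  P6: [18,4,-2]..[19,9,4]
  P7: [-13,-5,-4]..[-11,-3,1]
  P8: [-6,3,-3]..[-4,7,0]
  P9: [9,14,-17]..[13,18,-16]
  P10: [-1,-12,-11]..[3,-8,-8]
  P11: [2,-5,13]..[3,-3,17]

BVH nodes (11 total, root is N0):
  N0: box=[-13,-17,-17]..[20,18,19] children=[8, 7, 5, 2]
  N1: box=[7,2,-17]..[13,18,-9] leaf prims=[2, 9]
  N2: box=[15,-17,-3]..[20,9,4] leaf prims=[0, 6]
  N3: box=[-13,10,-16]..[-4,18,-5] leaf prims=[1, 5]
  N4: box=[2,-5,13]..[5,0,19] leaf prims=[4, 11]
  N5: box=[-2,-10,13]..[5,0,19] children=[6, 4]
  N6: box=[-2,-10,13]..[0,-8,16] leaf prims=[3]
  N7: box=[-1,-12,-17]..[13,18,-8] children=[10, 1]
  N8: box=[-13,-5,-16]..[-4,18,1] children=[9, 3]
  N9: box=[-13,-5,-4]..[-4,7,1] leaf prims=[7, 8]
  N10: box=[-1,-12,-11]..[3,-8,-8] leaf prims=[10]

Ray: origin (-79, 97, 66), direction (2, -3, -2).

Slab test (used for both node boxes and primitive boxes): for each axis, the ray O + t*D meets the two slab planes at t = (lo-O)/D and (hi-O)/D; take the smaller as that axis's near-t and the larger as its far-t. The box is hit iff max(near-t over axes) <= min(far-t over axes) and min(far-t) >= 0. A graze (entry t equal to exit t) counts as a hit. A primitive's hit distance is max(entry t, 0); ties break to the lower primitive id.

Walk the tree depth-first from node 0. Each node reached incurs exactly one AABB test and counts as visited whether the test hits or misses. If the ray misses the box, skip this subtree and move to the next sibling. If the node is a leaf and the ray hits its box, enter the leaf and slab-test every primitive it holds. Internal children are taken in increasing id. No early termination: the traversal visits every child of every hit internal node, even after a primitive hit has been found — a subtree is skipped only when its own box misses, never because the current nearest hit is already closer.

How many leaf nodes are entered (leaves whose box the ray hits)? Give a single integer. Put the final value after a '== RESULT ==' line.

Walk:
N0 x:[33,99/2] y:[79/3,38] z:[47/2,83/2] -> hit [33,38], descend [2, 5, 7, 8]
  N2 x:[47,99/2] y:[88/3,38] z:[31,69/2] -> miss, prune
  N5 x:[77/2,42] y:[97/3,107/3] z:[47/2,53/2] -> miss, prune
  N7 x:[39,46] y:[79/3,109/3] z:[37,83/2] -> miss, prune
  N8 x:[33,75/2] y:[79/3,34] z:[65/2,41] -> hit [33,34], descend [3, 9]
    N3 x:[33,75/2] y:[79/3,29] z:[71/2,41] -> miss, prune
    N9 x:[33,75/2] y:[30,34] z:[65/2,35] -> hit [33,34] leaf, test {P7@t=100/3, P8(miss)}

Summary -> nodes [0, 2, 5, 7, 8, 3, 9]; box-tests=7; leaf-entries=1; first=P7

== RESULT ==
1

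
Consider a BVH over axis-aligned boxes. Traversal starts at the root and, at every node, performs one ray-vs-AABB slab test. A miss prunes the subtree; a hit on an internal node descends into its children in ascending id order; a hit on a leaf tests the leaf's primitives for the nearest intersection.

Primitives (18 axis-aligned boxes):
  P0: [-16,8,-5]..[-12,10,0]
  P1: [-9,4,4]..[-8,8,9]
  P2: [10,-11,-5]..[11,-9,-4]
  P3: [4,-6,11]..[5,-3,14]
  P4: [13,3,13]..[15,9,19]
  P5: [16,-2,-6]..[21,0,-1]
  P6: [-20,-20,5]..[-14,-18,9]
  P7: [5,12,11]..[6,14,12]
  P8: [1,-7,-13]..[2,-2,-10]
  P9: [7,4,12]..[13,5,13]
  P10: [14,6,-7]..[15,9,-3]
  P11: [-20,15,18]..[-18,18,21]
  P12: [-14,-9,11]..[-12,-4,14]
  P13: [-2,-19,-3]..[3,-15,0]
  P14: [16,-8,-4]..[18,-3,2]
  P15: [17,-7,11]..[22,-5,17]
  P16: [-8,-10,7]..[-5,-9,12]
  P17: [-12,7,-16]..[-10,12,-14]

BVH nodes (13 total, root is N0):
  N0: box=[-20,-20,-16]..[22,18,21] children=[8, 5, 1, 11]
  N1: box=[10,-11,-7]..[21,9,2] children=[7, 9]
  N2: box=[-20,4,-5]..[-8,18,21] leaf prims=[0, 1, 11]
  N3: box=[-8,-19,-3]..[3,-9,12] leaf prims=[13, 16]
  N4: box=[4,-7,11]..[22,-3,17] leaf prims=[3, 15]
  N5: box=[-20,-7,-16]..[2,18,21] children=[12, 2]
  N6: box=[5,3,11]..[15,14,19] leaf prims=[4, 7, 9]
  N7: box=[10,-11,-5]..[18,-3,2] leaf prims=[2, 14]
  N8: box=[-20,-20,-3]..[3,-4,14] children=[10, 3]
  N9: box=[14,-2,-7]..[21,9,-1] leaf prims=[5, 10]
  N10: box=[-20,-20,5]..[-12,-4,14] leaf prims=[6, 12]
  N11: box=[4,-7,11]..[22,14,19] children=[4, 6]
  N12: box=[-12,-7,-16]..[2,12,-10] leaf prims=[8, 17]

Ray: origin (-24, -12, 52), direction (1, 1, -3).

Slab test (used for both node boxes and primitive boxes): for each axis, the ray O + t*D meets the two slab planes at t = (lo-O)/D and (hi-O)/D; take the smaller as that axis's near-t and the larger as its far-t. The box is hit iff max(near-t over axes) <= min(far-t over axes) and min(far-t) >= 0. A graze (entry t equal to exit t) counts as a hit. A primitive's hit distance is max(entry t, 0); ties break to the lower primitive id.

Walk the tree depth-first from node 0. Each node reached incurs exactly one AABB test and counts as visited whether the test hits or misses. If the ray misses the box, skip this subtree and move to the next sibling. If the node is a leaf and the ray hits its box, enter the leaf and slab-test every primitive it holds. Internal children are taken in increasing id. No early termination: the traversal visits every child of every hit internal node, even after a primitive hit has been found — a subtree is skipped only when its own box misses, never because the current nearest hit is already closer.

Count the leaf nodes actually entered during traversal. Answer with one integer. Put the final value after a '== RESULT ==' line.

Trace the traversal:
N0 x:[4,46] y:[-8,30] z:[31/3,68/3] -> hit [31/3,68/3], descend [1, 5, 8, 11]
  N1 x:[34,45] y:[1,21] z:[50/3,59/3] -> miss, prune
  N5 x:[4,26] y:[5,30] z:[31/3,68/3] -> hit [31/3,68/3], descend [2, 12]
    N2 x:[4,16] y:[16,30] z:[31/3,19] -> hit [16,16] leaf, test {P0(miss), P1@t=16, P11(miss)}
    N12 x:[12,26] y:[5,24] z:[62/3,68/3] -> hit [62/3,68/3] leaf, test {P8(miss), P17(miss)}
  N8 x:[4,27] y:[-8,8] z:[38/3,55/3] -> miss, prune
  N11 x:[28,46] y:[5,26] z:[11,41/3] -> miss, prune

Summary -> nodes [0, 1, 5, 2, 12, 8, 11]; box-tests=7; leaf-entries=2; first=P1

== RESULT ==
2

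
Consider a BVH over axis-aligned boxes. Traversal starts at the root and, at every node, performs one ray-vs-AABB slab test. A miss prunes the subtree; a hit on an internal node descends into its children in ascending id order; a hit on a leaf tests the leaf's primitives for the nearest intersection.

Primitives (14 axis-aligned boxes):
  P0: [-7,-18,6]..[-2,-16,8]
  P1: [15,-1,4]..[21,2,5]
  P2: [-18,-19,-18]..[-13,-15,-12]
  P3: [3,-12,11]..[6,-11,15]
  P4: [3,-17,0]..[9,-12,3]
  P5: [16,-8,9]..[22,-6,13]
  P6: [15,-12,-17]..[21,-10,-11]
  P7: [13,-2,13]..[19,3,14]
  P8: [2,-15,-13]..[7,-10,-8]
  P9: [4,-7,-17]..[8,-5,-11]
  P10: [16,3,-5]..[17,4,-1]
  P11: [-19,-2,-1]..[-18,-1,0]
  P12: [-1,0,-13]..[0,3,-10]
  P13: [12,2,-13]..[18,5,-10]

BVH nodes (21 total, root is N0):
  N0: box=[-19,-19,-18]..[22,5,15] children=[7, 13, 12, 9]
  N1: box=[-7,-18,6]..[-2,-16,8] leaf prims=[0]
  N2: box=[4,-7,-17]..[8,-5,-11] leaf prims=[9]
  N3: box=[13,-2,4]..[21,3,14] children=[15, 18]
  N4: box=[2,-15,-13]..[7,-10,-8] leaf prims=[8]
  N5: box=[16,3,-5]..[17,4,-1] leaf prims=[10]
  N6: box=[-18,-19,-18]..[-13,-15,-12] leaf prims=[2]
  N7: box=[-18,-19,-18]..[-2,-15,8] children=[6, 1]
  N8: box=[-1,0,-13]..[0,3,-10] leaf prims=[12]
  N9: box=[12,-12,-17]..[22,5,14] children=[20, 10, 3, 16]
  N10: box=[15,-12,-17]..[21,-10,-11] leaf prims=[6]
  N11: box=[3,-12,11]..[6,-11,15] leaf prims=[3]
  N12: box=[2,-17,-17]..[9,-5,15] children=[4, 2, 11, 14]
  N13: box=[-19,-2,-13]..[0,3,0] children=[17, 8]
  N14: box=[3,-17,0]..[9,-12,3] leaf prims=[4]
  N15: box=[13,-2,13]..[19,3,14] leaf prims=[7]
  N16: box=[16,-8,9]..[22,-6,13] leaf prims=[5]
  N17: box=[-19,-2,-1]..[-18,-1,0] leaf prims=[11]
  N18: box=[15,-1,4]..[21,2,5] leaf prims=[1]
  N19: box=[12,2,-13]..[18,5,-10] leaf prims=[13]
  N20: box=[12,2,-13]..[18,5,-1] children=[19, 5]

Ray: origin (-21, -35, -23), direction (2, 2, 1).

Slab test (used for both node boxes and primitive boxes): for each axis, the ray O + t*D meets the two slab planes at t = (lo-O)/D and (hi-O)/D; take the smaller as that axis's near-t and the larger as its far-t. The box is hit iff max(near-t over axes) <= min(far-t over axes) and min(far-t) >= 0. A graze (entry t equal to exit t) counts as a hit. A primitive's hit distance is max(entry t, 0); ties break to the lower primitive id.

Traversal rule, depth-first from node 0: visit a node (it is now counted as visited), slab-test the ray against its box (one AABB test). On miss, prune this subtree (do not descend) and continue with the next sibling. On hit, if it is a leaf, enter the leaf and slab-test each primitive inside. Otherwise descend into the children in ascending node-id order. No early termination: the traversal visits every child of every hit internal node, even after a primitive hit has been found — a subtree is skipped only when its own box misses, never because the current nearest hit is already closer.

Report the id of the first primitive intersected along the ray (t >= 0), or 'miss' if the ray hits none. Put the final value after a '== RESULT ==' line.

Walk:
N0 x:[1,43/2] y:[8,20] z:[5,38] -> hit [8,20], descend [7, 9, 12, 13]
  N7 x:[3/2,19/2] y:[8,10] z:[5,31] -> hit [8,19/2], descend [1, 6]
    N1 x:[7,19/2] y:[17/2,19/2] z:[29,31] -> miss, prune
    N6 x:[3/2,4] y:[8,10] z:[5,11] -> miss, prune
  N9 x:[33/2,43/2] y:[23/2,20] z:[6,37] -> hit [33/2,20], descend [3, 10, 16, 20]
    N3 x:[17,21] y:[33/2,19] z:[27,37] -> miss, prune
    N10 x:[18,21] y:[23/2,25/2] z:[6,12] -> miss, prune
    N16 x:[37/2,43/2] y:[27/2,29/2] z:[32,36] -> miss, prune
    N20 x:[33/2,39/2] y:[37/2,20] z:[10,22] -> hit [37/2,39/2], descend [5, 19]
      N5 x:[37/2,19] y:[19,39/2] z:[18,22] -> hit [19,19] leaf, test {P10@t=19}
      N19 x:[33/2,39/2] y:[37/2,20] z:[10,13] -> miss, prune
  N12 x:[23/2,15] y:[9,15] z:[6,38] -> hit [23/2,15], descend [2, 4, 11, 14]
    N2 x:[25/2,29/2] y:[14,15] z:[6,12] -> miss, prune
    N4 x:[23/2,14] y:[10,25/2] z:[10,15] -> hit [23/2,25/2] leaf, test {P8@t=23/2}
    N11 x:[12,27/2] y:[23/2,12] z:[34,38] -> miss, prune
    N14 x:[12,15] y:[9,23/2] z:[23,26] -> miss, prune
  N13 x:[1,21/2] y:[33/2,19] z:[10,23] -> miss, prune

Visited [0, 7, 1, 6, 9, 3, 10, 16, 20, 5, 19, 12, 2, 4, 11, 14, 13]. Tests: 17 box, 2 leaf. Nearest: P8.

== RESULT ==
8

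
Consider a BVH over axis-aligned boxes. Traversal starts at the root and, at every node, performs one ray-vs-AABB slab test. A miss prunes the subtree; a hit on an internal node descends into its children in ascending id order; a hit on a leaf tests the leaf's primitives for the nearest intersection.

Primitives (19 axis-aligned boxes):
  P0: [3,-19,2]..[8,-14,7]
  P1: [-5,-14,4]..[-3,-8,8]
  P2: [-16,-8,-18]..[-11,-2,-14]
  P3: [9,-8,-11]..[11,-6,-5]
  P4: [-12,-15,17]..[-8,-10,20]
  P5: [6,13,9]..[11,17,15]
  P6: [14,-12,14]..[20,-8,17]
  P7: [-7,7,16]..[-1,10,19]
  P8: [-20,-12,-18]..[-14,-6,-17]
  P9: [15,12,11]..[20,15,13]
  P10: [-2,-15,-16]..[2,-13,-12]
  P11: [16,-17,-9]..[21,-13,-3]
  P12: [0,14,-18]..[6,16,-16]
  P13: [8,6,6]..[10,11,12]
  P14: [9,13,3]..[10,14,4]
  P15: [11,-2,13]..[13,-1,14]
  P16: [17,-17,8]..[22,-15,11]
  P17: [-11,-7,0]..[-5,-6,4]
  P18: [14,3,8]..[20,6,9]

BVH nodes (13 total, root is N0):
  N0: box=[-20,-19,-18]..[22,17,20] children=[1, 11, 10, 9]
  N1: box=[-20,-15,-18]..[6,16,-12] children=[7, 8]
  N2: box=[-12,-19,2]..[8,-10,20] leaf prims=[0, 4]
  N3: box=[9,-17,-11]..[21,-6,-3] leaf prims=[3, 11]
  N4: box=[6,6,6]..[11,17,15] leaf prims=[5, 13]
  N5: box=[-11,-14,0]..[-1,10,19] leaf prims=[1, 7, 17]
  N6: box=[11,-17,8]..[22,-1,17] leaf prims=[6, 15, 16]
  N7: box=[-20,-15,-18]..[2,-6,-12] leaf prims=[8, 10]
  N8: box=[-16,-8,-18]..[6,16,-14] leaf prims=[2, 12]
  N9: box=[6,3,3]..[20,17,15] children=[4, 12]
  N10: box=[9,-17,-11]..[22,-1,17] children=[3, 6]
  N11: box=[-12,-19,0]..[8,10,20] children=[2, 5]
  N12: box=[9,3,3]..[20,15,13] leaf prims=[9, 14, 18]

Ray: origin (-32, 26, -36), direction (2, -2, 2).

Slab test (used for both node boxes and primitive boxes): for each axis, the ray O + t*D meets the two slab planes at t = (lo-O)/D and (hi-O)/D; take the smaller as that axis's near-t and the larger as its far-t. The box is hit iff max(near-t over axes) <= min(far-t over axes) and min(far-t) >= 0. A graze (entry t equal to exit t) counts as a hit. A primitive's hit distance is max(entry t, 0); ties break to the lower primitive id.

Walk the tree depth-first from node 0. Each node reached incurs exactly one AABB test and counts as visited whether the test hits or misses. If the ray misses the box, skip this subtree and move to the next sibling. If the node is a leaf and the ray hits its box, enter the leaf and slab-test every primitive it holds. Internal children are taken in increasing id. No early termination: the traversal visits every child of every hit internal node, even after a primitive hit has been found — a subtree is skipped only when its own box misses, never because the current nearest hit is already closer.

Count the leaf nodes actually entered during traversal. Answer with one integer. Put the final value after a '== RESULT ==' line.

Trace the traversal:
N0 x:[6,27] y:[9/2,45/2] z:[9,28] -> hit [9,45/2], descend [1, 9, 10, 11]
  N1 x:[6,19] y:[5,41/2] z:[9,12] -> hit [9,12], descend [7, 8]
    N7 x:[6,17] y:[16,41/2] z:[9,12] -> miss, prune
    N8 x:[8,19] y:[5,17] z:[9,11] -> hit [9,11] leaf, test {P2(miss), P12(miss)}
  N9 x:[19,26] y:[9/2,23/2] z:[39/2,51/2] -> miss, prune
  N10 x:[41/2,27] y:[27/2,43/2] z:[25/2,53/2] -> hit [41/2,43/2], descend [3, 6]
    N3 x:[41/2,53/2] y:[16,43/2] z:[25/2,33/2] -> miss, prune
    N6 x:[43/2,27] y:[27/2,43/2] z:[22,53/2] -> miss, prune
  N11 x:[10,20] y:[8,45/2] z:[18,28] -> hit [18,20], descend [2, 5]
    N2 x:[10,20] y:[18,45/2] z:[19,28] -> hit [19,20] leaf, test {P0@t=20, P4(miss)}
    N5 x:[21/2,31/2] y:[8,20] z:[18,55/2] -> miss, prune

order=[0, 1, 7, 8, 9, 10, 3, 6, 11, 2, 5]  |boxes|=11  |leaves|=2  hit=P0

== RESULT ==
2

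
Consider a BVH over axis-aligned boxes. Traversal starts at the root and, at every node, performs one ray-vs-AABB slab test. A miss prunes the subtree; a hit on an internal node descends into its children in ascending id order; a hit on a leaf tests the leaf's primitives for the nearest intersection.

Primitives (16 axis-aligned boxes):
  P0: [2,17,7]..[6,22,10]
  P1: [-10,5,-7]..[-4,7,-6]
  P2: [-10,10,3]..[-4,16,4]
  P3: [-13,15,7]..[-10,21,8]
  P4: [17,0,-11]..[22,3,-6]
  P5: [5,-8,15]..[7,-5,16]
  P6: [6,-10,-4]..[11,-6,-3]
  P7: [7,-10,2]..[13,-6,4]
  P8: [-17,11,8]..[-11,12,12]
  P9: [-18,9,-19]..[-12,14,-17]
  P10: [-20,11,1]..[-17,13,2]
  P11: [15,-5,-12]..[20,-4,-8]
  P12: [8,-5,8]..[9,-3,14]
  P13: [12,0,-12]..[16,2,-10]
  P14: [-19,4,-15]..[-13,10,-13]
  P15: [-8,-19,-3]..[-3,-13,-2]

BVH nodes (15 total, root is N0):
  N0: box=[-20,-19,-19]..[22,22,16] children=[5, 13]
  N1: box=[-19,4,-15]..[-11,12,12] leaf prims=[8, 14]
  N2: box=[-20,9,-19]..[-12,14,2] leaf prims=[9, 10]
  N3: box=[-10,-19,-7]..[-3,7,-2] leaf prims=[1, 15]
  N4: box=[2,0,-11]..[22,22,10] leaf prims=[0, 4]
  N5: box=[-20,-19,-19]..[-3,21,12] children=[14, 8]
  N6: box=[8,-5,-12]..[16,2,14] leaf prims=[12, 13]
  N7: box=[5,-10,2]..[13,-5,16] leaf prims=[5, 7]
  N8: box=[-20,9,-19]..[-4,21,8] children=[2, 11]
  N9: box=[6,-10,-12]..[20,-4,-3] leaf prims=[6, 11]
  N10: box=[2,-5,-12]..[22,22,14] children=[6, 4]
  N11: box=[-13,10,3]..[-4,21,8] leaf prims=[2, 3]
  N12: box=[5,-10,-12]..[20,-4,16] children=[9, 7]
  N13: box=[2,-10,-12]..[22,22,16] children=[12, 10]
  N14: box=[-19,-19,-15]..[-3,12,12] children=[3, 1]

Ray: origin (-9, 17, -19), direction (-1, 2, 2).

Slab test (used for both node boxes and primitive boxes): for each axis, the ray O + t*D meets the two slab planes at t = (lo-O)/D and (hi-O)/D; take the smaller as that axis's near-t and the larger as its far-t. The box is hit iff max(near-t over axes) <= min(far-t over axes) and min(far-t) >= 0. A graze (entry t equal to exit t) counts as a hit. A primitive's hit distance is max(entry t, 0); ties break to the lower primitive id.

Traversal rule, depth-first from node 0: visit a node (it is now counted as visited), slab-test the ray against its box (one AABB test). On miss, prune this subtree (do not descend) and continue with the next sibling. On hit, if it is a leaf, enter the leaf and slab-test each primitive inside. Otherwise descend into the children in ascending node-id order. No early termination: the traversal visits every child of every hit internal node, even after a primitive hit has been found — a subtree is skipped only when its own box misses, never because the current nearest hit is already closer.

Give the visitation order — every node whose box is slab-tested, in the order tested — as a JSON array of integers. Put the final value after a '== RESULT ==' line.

Trace the traversal:
N0 x:[-31,11] y:[-18,5/2] z:[0,35/2] -> hit [0,5/2], descend [5, 13]
  N5 x:[-6,11] y:[-18,2] z:[0,31/2] -> hit [0,2], descend [8, 14]
    N8 x:[-5,11] y:[-4,2] z:[0,27/2] -> hit [0,2], descend [2, 11]
      N2 x:[3,11] y:[-4,-3/2] z:[0,21/2] -> miss, prune
      N11 x:[-5,4] y:[-7/2,2] z:[11,27/2] -> miss, prune
    N14 x:[-6,10] y:[-18,-5/2] z:[2,31/2] -> miss, prune
  N13 x:[-31,-11] y:[-27/2,5/2] z:[7/2,35/2] -> miss, prune

Summary -> nodes [0, 5, 8, 2, 11, 14, 13]; box-tests=7; leaf-entries=0; first=miss

== RESULT ==
[0, 5, 8, 2, 11, 14, 13]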